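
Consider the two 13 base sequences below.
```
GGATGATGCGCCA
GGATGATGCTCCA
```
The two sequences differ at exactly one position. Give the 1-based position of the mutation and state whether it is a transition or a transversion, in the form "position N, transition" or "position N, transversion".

position 10, transversion

Position 10 changes G→T. G is a purine and T is a pyrimidine, so this is a transversion.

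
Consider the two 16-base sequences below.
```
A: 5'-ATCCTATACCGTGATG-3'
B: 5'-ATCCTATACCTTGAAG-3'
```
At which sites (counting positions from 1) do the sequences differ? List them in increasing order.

11, 15

Differences at site 11 (G→T), site 15 (T→A).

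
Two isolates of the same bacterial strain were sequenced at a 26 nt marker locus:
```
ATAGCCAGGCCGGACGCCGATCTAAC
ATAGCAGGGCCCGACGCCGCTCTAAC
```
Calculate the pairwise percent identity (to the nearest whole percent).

85%

4 positions differ (6, 7, 12, 20), so 22 of 26 match: 22/26 = 84.62%.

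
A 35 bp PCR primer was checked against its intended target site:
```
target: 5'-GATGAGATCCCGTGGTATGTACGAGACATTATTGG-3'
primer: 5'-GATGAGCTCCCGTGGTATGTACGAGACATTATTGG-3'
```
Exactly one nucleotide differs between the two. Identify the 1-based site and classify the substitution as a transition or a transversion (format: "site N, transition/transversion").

The sequences differ only at site 7: A→C (purine→pyrimidine), a transversion.

site 7, transversion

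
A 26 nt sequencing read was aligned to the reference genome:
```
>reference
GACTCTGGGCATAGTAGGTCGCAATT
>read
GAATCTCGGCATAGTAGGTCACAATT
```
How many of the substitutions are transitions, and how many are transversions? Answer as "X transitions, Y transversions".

Transitions (purine↔purine or pyrimidine↔pyrimidine): 21 G→A.
Transversions (purine↔pyrimidine): 3 C→A, 7 G→C.

1 transition, 2 transversions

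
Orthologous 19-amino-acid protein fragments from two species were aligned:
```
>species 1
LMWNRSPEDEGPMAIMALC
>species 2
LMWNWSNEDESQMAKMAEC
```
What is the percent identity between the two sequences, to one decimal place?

68.4%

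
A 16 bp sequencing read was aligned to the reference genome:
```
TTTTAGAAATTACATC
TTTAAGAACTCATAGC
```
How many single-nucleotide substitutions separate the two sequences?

5

Mismatches (1-based): site 4: T→A; site 9: A→C; site 11: T→C; site 13: C→T; site 15: T→G.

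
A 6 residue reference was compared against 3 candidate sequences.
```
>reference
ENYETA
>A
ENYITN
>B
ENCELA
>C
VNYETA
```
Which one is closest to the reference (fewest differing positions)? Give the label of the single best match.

Hamming distances to reference — A: 2; B: 2; C: 1.
Smallest is C with 1 mismatch.

C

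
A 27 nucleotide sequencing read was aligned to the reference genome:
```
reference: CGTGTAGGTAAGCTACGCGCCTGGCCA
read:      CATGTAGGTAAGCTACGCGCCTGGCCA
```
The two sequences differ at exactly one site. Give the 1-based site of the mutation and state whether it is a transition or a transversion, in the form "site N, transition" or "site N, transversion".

The sequences differ only at site 2: G→A (purine→purine), a transition.

site 2, transition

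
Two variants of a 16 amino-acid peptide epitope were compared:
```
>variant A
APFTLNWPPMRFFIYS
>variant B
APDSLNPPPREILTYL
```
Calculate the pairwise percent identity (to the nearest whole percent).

Mismatches at positions 3, 4, 7, 10, 11, 12, 13, 14, 16 (1-based): 9 of 16.
Identical positions: 7/16 = 43.75% → 44%.

44%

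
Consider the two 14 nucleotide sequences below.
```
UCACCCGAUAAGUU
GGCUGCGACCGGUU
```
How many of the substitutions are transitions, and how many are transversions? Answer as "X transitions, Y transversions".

3 transitions, 5 transversions

Transitions (purine↔purine or pyrimidine↔pyrimidine): 4 C→U, 9 U→C, 11 A→G.
Transversions (purine↔pyrimidine): 1 U→G, 2 C→G, 3 A→C, 5 C→G, 10 A→C.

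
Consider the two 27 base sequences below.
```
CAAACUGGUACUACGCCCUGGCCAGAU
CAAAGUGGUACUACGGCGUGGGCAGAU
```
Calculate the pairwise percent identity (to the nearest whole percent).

85%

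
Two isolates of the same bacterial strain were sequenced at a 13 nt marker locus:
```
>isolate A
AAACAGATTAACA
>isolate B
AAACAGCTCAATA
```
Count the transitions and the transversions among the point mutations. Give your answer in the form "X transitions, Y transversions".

Mismatches (1-based):
position 7: A→C (purine→pyrimidine, transversion)
position 9: T→C (pyrimidine→pyrimidine, transition)
position 12: C→T (pyrimidine→pyrimidine, transition)

2 transitions, 1 transversion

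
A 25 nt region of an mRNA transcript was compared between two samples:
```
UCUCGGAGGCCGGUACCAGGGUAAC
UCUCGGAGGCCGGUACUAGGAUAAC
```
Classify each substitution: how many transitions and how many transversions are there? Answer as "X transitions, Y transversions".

2 transitions, 0 transversions

Transitions (purine↔purine or pyrimidine↔pyrimidine): 17 C→U, 21 G→A.
Transversions (purine↔pyrimidine): none.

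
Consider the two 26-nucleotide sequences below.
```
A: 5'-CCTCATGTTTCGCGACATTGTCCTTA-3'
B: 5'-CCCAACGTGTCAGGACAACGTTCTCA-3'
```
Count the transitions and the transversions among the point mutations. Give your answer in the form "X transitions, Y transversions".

Transitions (purine↔purine or pyrimidine↔pyrimidine): 3 T→C, 6 T→C, 12 G→A, 19 T→C, 22 C→T, 25 T→C.
Transversions (purine↔pyrimidine): 4 C→A, 9 T→G, 13 C→G, 18 T→A.

6 transitions, 4 transversions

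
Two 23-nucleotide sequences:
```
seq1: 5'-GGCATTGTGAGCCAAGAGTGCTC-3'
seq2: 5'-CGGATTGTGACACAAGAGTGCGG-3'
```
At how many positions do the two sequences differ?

6

Comparing position by position, 6 positions differ: 1 (G/C), 3 (C/G), 11 (G/C), 12 (C/A), 22 (T/G), 23 (C/G).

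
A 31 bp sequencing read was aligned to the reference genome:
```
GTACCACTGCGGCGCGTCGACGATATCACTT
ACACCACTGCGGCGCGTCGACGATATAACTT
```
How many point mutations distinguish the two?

3

Mismatches (1-based): site 1: G→A; site 2: T→C; site 27: C→A.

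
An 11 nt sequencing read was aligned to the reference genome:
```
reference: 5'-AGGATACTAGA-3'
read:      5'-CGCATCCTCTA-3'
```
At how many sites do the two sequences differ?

5

The sequences differ at sites 1, 3, 6, 9, 10 (1-based) — 5 in total.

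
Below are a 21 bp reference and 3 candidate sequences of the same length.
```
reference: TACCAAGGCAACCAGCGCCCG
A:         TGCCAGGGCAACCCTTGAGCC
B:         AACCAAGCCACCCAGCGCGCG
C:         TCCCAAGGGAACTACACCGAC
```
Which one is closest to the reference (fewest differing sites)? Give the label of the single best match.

B

A differs at 8 sites; B differs at 4 sites; C differs at 9 sites. The closest is B.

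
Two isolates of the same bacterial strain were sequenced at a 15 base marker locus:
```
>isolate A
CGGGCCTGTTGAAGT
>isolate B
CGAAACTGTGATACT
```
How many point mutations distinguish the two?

7

The sequences differ at bases 3, 4, 5, 10, 11, 12, 14 (1-based) — 7 in total.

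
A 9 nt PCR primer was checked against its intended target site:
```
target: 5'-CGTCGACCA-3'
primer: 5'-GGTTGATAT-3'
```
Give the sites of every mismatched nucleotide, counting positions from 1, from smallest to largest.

1, 4, 7, 8, 9

Scanning 1-based: 1: C/G; 4: C/T; 7: C/T; 8: C/A; 9: A/T.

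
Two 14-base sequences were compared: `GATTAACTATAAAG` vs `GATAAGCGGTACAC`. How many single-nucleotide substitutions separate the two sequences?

6

Comparing position by position, 6 bases differ: 4 (T/A), 6 (A/G), 8 (T/G), 9 (A/G), 12 (A/C), 14 (G/C).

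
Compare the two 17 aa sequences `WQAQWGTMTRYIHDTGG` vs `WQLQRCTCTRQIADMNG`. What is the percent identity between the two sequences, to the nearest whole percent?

53%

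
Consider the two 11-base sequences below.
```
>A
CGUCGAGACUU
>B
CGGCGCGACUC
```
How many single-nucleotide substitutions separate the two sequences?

Mismatches (1-based): base 3: U→G; base 6: A→C; base 11: U→C.

3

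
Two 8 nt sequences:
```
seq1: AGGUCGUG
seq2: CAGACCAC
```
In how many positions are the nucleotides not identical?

6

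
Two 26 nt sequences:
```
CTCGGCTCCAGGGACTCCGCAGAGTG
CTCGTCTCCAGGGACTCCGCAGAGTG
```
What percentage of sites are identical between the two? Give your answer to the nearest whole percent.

96%

Mismatch at position 5 (1-based): 1 of 26.
Identical positions: 25/26 = 96.15% → 96%.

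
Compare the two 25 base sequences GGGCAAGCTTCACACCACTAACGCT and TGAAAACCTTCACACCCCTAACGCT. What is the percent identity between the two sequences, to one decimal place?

80.0%

5 positions differ (1, 3, 4, 7, 17), so 20 of 25 match: 20/25 = 80%.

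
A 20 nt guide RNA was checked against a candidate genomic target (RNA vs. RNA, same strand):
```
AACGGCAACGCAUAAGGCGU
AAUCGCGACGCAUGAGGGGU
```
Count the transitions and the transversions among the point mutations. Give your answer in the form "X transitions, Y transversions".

Transitions (purine↔purine or pyrimidine↔pyrimidine): 3 C→U, 7 A→G, 14 A→G.
Transversions (purine↔pyrimidine): 4 G→C, 18 C→G.

3 transitions, 2 transversions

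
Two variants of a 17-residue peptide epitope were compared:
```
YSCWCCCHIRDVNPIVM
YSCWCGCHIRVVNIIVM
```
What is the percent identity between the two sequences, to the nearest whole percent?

82%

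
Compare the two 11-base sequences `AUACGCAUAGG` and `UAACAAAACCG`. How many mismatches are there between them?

Mismatches (1-based): position 1: A→U; position 2: U→A; position 5: G→A; position 6: C→A; position 8: U→A; position 9: A→C; position 10: G→C.

7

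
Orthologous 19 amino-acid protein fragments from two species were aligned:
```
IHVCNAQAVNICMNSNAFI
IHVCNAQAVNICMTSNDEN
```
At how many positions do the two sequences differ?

4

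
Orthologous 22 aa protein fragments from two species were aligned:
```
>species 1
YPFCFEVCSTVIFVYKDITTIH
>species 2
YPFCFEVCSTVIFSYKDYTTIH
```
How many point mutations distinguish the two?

2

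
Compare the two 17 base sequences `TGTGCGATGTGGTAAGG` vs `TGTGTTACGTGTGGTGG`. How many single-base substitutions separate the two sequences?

Mismatches (1-based): position 5: C→T; position 6: G→T; position 8: T→C; position 12: G→T; position 13: T→G; position 14: A→G; position 15: A→T.

7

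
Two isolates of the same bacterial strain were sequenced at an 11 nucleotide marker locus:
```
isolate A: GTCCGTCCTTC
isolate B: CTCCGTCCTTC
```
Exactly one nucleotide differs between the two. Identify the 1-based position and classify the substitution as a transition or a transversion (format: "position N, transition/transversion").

position 1, transversion

Position 1 changes G→C. G is a purine and C is a pyrimidine, so this is a transversion.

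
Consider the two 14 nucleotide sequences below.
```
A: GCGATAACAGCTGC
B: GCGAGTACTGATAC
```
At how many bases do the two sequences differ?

The sequences differ at bases 5, 6, 9, 11, 13 (1-based) — 5 in total.

5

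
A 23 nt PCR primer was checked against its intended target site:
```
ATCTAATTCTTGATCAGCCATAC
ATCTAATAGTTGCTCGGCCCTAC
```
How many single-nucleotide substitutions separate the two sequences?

Comparing position by position, 5 positions differ: 8 (T/A), 9 (C/G), 13 (A/C), 16 (A/G), 20 (A/C).

5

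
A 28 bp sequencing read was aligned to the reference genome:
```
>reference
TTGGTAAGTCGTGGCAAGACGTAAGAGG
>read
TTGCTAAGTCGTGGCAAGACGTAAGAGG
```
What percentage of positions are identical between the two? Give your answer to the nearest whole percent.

1 position differs (4), so 27 of 28 match: 27/28 = 96.43%.

96%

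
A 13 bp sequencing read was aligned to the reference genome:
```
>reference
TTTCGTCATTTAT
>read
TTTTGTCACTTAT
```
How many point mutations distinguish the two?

2

Comparing position by position, 2 positions differ: 4 (C/T), 9 (T/C).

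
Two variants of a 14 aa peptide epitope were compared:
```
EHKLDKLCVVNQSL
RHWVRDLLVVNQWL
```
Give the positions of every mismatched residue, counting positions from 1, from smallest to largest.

Differences at position 1 (E→R), position 3 (K→W), position 4 (L→V), position 5 (D→R), position 6 (K→D), position 8 (C→L), position 13 (S→W).

1, 3, 4, 5, 6, 8, 13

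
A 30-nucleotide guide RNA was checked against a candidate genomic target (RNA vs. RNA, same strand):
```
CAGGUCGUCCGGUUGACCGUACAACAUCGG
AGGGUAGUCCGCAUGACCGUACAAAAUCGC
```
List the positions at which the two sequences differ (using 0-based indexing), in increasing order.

0, 1, 5, 11, 12, 24, 29

Scanning 0-based: 0: C/A; 1: A/G; 5: C/A; 11: G/C; 12: U/A; 24: C/A; 29: G/C.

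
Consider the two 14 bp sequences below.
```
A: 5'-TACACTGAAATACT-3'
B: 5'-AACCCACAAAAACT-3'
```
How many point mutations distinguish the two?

5

Mismatches (1-based): position 1: T→A; position 4: A→C; position 6: T→A; position 7: G→C; position 11: T→A.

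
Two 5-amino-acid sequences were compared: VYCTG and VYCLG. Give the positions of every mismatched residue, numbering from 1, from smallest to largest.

Scanning 1-based: 4: T/L.

4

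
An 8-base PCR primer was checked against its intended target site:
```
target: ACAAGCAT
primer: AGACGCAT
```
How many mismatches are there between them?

2

Mismatches (1-based): base 2: C→G; base 4: A→C.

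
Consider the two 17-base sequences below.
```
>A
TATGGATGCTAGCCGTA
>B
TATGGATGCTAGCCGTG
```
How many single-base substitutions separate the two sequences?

1

Mismatches (1-based): site 17: A→G.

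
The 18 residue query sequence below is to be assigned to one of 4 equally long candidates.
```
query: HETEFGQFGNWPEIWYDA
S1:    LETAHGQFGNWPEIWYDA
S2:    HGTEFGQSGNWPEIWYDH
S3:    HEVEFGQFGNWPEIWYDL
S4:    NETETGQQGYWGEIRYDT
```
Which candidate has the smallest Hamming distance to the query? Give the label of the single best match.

S3

S1 differs at 3 residues; S2 differs at 3 residues; S3 differs at 2 residues; S4 differs at 7 residues. The closest is S3.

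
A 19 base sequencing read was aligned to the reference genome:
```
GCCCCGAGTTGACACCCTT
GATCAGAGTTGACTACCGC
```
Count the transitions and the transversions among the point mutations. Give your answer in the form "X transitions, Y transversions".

Transitions (purine↔purine or pyrimidine↔pyrimidine): 3 C→T, 19 T→C.
Transversions (purine↔pyrimidine): 2 C→A, 5 C→A, 14 A→T, 15 C→A, 18 T→G.

2 transitions, 5 transversions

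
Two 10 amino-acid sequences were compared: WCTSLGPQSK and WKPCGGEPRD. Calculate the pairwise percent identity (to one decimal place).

8 positions differ (2, 3, 4, 5, 7, 8, 9, 10), so 2 of 10 match: 2/10 = 20%.

20.0%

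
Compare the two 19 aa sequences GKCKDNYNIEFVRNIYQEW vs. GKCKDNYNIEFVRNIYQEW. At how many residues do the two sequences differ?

No positions differ; the sequences are identical.

0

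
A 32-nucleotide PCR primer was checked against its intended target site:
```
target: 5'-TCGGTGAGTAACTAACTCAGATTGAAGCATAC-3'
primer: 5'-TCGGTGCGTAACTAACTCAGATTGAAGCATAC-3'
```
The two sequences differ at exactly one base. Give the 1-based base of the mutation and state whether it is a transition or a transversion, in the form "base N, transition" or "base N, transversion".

base 7, transversion

Base 7 changes A→C. A is a purine and C is a pyrimidine, so this is a transversion.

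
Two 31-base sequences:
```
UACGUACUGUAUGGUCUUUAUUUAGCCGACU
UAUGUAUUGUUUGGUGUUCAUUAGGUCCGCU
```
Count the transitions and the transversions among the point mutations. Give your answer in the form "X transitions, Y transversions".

Transitions (purine↔purine or pyrimidine↔pyrimidine): 3 C→U, 7 C→U, 19 U→C, 24 A→G, 26 C→U, 29 A→G.
Transversions (purine↔pyrimidine): 11 A→U, 16 C→G, 23 U→A, 28 G→C.

6 transitions, 4 transversions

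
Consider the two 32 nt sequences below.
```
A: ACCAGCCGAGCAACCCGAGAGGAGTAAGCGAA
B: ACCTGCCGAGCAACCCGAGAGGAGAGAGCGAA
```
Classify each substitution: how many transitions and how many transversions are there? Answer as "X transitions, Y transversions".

1 transition, 2 transversions

Mismatches (1-based):
position 4: A→T (purine→pyrimidine, transversion)
position 25: T→A (pyrimidine→purine, transversion)
position 26: A→G (purine→purine, transition)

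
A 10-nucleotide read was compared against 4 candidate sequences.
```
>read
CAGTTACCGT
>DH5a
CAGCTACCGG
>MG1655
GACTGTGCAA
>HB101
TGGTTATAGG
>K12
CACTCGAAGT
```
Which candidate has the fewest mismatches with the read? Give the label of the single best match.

Hamming distances to read — DH5a: 2; MG1655: 7; HB101: 5; K12: 5.
Smallest is DH5a with 2 mismatches.

DH5a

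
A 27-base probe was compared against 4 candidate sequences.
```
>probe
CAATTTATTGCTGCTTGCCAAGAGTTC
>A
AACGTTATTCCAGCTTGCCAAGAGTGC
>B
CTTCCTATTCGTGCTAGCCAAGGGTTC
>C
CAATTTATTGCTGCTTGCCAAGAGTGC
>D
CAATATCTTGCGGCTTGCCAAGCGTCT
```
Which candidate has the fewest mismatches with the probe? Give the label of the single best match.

C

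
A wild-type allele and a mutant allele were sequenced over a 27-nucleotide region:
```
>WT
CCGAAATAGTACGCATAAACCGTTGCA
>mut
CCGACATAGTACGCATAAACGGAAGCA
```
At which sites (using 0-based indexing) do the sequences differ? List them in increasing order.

4, 20, 22, 23

Scanning 0-based: 4: A/C; 20: C/G; 22: T/A; 23: T/A.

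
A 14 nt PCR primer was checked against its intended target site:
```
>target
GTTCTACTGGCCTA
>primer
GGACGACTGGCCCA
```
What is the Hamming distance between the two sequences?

4

Comparing position by position, 4 bases differ: 2 (T/G), 3 (T/A), 5 (T/G), 13 (T/C).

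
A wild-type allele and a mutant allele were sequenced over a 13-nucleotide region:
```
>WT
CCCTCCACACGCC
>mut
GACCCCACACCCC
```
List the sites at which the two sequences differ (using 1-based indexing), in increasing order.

1, 2, 4, 11

Differences at site 1 (C→G), site 2 (C→A), site 4 (T→C), site 11 (G→C).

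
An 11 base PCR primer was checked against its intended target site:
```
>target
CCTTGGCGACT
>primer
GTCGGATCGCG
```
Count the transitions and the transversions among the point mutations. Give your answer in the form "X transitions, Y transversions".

5 transitions, 4 transversions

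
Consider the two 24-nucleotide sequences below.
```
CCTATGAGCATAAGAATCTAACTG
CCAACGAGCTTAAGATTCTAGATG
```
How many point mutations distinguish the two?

6

Comparing position by position, 6 positions differ: 3 (T/A), 5 (T/C), 10 (A/T), 16 (A/T), 21 (A/G), 22 (C/A).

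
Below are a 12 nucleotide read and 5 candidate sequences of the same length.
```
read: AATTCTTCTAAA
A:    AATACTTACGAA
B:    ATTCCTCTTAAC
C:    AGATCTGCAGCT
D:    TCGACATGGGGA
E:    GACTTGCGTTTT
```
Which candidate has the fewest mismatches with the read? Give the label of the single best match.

A

A differs at 4 positions; B differs at 5 positions; C differs at 7 positions; D differs at 9 positions; E differs at 9 positions. The closest is A.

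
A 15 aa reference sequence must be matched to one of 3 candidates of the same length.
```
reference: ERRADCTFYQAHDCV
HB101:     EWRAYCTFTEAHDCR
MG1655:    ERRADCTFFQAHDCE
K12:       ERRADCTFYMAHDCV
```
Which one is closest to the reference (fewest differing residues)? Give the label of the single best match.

K12

HB101 differs at 5 residues; MG1655 differs at 2 residues; K12 differs at 1 residue. The closest is K12.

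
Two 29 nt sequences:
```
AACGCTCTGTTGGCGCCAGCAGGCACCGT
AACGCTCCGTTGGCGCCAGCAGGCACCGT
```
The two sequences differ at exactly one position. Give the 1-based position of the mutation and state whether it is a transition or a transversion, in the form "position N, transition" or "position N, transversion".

position 8, transition

Position 8 changes T→C. T is a pyrimidine and C is a pyrimidine, so this is a transition.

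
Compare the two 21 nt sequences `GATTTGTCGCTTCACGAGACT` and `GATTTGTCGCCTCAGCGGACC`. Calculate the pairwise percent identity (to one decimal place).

76.2%

5 positions differ (11, 15, 16, 17, 21), so 16 of 21 match: 16/21 = 76.19%.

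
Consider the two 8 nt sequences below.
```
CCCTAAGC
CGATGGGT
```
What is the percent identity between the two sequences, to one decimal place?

Mismatches at positions 2, 3, 5, 6, 8 (1-based): 5 of 8.
Identical positions: 3/8 = 37.5% → 37.5%.

37.5%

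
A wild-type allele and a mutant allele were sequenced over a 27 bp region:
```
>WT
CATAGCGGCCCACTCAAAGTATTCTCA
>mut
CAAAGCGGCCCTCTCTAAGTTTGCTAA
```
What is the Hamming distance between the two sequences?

Comparing position by position, 6 bases differ: 3 (T/A), 12 (A/T), 16 (A/T), 21 (A/T), 23 (T/G), 26 (C/A).

6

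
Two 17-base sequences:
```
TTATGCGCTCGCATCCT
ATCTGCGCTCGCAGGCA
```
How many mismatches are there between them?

The sequences differ at sites 1, 3, 14, 15, 17 (1-based) — 5 in total.

5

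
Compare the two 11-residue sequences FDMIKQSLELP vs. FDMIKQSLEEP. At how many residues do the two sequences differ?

The sequences differ at residues 10 (1-based) — 1 in total.

1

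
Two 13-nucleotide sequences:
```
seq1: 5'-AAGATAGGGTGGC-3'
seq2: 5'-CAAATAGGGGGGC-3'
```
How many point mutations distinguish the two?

The sequences differ at bases 1, 3, 10 (1-based) — 3 in total.

3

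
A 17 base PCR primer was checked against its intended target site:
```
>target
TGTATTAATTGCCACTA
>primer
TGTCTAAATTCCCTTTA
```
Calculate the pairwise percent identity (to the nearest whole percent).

5 positions differ (4, 6, 11, 14, 15), so 12 of 17 match: 12/17 = 70.59%.

71%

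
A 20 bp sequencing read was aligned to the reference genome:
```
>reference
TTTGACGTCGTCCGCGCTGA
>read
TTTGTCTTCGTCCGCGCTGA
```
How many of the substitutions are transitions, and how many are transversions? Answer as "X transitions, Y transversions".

Mismatches (1-based):
position 5: A→T (purine→pyrimidine, transversion)
position 7: G→T (purine→pyrimidine, transversion)

0 transitions, 2 transversions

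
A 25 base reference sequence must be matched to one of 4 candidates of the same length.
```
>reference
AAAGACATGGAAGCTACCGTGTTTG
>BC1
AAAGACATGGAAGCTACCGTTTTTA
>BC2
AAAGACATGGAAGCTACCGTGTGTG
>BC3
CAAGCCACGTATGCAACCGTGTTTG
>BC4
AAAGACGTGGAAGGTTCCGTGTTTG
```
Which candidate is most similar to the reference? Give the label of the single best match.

Hamming distances to reference — BC1: 2; BC2: 1; BC3: 6; BC4: 3.
Smallest is BC2 with 1 mismatch.

BC2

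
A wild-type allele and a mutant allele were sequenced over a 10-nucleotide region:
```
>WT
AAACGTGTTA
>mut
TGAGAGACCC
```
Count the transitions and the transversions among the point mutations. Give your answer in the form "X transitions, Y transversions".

Transitions (purine↔purine or pyrimidine↔pyrimidine): 2 A→G, 5 G→A, 7 G→A, 8 T→C, 9 T→C.
Transversions (purine↔pyrimidine): 1 A→T, 4 C→G, 6 T→G, 10 A→C.

5 transitions, 4 transversions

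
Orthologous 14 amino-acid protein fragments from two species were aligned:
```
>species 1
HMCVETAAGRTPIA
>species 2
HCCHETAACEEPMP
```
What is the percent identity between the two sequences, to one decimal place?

7 positions differ (2, 4, 9, 10, 11, 13, 14), so 7 of 14 match: 7/14 = 50%.

50.0%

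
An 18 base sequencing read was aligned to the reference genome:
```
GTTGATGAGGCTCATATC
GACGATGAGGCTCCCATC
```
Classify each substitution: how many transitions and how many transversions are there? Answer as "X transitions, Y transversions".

2 transitions, 2 transversions

Mismatches (1-based):
position 2: T→A (pyrimidine→purine, transversion)
position 3: T→C (pyrimidine→pyrimidine, transition)
position 14: A→C (purine→pyrimidine, transversion)
position 15: T→C (pyrimidine→pyrimidine, transition)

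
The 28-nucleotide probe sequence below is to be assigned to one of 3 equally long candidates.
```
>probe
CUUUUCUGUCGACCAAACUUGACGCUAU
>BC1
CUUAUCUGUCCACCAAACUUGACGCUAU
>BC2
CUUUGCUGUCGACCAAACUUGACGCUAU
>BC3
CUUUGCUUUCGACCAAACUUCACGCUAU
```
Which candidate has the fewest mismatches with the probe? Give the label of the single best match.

BC1 differs at 2 positions; BC2 differs at 1 position; BC3 differs at 3 positions. The closest is BC2.

BC2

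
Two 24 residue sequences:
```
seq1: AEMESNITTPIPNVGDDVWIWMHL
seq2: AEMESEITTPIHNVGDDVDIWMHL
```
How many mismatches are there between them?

3

Comparing position by position, 3 residues differ: 6 (N/E), 12 (P/H), 19 (W/D).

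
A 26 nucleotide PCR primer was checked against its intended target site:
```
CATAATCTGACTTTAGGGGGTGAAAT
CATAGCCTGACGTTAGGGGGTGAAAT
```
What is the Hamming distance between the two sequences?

The sequences differ at bases 5, 6, 12 (1-based) — 3 in total.

3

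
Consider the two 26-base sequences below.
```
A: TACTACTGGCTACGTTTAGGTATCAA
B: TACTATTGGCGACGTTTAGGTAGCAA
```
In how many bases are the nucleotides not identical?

The sequences differ at bases 6, 11, 23 (1-based) — 3 in total.

3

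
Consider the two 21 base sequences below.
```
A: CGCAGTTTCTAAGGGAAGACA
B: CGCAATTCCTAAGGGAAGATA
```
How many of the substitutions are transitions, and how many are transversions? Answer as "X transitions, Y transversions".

Transitions (purine↔purine or pyrimidine↔pyrimidine): 5 G→A, 8 T→C, 20 C→T.
Transversions (purine↔pyrimidine): none.

3 transitions, 0 transversions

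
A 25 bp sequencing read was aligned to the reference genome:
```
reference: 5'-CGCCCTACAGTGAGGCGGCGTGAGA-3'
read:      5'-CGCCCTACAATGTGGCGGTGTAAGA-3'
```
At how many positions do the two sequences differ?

Mismatches (1-based): position 10: G→A; position 13: A→T; position 19: C→T; position 22: G→A.

4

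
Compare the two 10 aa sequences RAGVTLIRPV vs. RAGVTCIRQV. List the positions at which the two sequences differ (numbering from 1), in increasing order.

6, 9

Differences at position 6 (L→C), position 9 (P→Q).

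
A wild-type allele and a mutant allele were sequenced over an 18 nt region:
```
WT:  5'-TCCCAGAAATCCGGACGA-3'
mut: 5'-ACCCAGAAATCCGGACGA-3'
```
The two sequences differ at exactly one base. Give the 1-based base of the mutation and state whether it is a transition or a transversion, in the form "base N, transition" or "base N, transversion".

The sequences differ only at base 1: T→A (pyrimidine→purine), a transversion.

base 1, transversion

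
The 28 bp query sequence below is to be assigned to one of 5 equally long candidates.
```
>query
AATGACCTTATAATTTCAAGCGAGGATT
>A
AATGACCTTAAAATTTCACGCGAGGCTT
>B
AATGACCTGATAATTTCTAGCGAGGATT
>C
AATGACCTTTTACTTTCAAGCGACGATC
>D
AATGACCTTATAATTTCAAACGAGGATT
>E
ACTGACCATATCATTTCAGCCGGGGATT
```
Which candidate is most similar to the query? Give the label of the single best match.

Hamming distances to query — A: 3; B: 2; C: 4; D: 1; E: 6.
Smallest is D with 1 mismatch.

D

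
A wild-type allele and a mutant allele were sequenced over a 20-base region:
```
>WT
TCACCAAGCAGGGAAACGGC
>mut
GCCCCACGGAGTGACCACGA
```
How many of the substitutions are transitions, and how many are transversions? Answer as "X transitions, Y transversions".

0 transitions, 10 transversions

Mismatches (1-based):
position 1: T→G (pyrimidine→purine, transversion)
position 3: A→C (purine→pyrimidine, transversion)
position 7: A→C (purine→pyrimidine, transversion)
position 9: C→G (pyrimidine→purine, transversion)
position 12: G→T (purine→pyrimidine, transversion)
position 15: A→C (purine→pyrimidine, transversion)
position 16: A→C (purine→pyrimidine, transversion)
position 17: C→A (pyrimidine→purine, transversion)
position 18: G→C (purine→pyrimidine, transversion)
position 20: C→A (pyrimidine→purine, transversion)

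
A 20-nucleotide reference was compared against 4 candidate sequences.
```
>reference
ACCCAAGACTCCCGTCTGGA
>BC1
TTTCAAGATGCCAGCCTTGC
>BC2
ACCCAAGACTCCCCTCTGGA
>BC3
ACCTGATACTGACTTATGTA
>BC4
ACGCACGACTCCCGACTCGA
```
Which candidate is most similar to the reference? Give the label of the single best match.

BC2

Hamming distances to reference — BC1: 9; BC2: 1; BC3: 8; BC4: 4.
Smallest is BC2 with 1 mismatch.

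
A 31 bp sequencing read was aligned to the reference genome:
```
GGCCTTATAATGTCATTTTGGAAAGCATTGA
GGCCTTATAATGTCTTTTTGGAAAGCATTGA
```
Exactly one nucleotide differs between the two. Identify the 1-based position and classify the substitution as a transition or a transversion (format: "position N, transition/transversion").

The sequences differ only at position 15: A→T (purine→pyrimidine), a transversion.

position 15, transversion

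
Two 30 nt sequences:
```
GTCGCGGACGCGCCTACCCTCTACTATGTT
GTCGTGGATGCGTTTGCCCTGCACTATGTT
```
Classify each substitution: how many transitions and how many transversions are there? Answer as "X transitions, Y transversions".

6 transitions, 1 transversion

Mismatches (1-based):
base 5: C→T (pyrimidine→pyrimidine, transition)
base 9: C→T (pyrimidine→pyrimidine, transition)
base 13: C→T (pyrimidine→pyrimidine, transition)
base 14: C→T (pyrimidine→pyrimidine, transition)
base 16: A→G (purine→purine, transition)
base 21: C→G (pyrimidine→purine, transversion)
base 22: T→C (pyrimidine→pyrimidine, transition)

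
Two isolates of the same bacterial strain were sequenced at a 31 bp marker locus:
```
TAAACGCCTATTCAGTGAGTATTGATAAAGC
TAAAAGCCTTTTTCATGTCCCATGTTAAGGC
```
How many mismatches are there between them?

12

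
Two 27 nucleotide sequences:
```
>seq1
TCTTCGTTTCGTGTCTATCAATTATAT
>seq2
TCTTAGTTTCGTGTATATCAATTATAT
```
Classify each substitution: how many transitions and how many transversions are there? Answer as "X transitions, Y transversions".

0 transitions, 2 transversions

Mismatches (1-based):
base 5: C→A (pyrimidine→purine, transversion)
base 15: C→A (pyrimidine→purine, transversion)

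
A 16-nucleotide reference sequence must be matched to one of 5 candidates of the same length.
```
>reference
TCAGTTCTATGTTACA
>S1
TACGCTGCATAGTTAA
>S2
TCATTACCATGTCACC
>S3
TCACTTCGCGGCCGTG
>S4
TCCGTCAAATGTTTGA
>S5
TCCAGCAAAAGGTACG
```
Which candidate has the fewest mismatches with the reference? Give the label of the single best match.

S1 differs at 9 bases; S2 differs at 5 bases; S3 differs at 9 bases; S4 differs at 6 bases; S5 differs at 9 bases. The closest is S2.

S2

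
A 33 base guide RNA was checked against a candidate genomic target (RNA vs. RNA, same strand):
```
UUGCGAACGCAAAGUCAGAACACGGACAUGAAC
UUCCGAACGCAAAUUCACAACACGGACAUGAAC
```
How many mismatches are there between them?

The sequences differ at sites 3, 14, 18 (1-based) — 3 in total.

3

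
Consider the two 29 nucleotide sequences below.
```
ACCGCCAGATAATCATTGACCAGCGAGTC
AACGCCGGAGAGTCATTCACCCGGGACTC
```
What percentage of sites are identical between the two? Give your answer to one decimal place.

72.4%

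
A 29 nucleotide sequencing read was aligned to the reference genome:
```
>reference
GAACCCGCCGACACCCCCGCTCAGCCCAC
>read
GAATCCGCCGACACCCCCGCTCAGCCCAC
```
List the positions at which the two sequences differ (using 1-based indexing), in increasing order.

4

Differences at position 4 (C→T).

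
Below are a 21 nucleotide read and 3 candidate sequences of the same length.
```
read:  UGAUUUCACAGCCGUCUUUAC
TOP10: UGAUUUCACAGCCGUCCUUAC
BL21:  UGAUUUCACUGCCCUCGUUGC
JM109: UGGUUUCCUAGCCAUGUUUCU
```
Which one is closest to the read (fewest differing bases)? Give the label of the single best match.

TOP10

TOP10 differs at 1 base; BL21 differs at 4 bases; JM109 differs at 7 bases. The closest is TOP10.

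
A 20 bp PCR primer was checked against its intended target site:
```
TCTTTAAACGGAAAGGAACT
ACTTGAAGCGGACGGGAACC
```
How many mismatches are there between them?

6

The sequences differ at positions 1, 5, 8, 13, 14, 20 (1-based) — 6 in total.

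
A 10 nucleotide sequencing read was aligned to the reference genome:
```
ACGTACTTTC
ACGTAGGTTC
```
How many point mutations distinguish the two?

Comparing position by position, 2 bases differ: 6 (C/G), 7 (T/G).

2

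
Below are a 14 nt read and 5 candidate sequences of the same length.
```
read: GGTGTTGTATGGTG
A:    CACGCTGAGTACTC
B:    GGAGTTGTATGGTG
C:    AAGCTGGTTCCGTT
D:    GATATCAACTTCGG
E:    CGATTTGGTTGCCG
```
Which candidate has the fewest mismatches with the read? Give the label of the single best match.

A differs at 9 bases; B differs at 1 base; C differs at 9 bases; D differs at 9 bases; E differs at 7 bases. The closest is B.

B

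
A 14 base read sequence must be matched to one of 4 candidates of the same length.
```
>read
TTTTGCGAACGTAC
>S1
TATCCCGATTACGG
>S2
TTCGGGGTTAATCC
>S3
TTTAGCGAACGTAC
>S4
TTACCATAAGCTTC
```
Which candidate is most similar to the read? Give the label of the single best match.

S1 differs at 9 sites; S2 differs at 8 sites; S3 differs at 1 site; S4 differs at 8 sites. The closest is S3.

S3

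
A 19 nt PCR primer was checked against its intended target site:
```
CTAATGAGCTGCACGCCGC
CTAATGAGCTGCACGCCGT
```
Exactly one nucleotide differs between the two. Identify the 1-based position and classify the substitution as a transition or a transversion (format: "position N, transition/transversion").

position 19, transition

The sequences differ only at position 19: C→T (pyrimidine→pyrimidine), a transition.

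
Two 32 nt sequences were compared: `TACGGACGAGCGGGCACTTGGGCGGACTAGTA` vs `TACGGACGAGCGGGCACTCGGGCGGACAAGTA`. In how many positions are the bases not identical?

2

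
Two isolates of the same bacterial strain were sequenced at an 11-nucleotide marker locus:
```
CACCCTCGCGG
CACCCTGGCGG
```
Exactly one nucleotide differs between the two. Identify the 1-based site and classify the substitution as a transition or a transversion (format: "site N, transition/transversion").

The sequences differ only at site 7: C→G (pyrimidine→purine), a transversion.

site 7, transversion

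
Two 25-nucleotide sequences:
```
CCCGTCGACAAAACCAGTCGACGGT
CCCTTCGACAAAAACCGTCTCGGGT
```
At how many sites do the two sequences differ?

Comparing position by position, 6 sites differ: 4 (G/T), 14 (C/A), 16 (A/C), 20 (G/T), 21 (A/C), 22 (C/G).

6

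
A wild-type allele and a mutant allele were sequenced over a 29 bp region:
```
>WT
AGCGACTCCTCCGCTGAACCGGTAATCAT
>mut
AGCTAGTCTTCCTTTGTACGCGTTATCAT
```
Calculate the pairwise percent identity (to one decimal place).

9 positions differ (4, 6, 9, 13, 14, 17, 20, 21, 24), so 20 of 29 match: 20/29 = 68.97%.

69.0%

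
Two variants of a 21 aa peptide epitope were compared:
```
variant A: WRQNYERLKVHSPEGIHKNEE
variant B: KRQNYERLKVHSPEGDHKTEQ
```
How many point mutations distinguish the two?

4

Mismatches (1-based): position 1: W→K; position 16: I→D; position 19: N→T; position 21: E→Q.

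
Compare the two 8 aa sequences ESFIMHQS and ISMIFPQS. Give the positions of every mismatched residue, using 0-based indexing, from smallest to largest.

Differences at position 0 (E→I), position 2 (F→M), position 4 (M→F), position 5 (H→P).

0, 2, 4, 5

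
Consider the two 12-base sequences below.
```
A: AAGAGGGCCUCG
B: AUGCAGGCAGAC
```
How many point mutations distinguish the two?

Comparing position by position, 7 positions differ: 2 (A/U), 4 (A/C), 5 (G/A), 9 (C/A), 10 (U/G), 11 (C/A), 12 (G/C).

7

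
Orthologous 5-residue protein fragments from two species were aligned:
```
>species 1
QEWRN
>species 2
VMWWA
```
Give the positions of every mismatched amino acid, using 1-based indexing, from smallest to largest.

Differences at position 1 (Q→V), position 2 (E→M), position 4 (R→W), position 5 (N→A).

1, 2, 4, 5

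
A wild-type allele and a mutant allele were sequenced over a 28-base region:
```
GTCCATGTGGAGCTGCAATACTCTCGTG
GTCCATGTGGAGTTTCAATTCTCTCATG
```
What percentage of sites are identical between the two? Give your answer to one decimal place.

Mismatches at positions 13, 15, 20, 26 (1-based): 4 of 28.
Identical positions: 24/28 = 85.71% → 85.7%.

85.7%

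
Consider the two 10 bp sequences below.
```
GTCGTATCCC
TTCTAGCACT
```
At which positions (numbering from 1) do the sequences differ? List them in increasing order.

1, 4, 5, 6, 7, 8, 10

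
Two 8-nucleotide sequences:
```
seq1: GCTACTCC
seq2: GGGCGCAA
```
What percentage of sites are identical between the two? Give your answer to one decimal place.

7 positions differ (2, 3, 4, 5, 6, 7, 8), so 1 of 8 match: 1/8 = 12.5%.

12.5%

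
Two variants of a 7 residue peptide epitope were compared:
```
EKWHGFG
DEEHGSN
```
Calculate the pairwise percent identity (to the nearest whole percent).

29%

Mismatches at positions 1, 2, 3, 6, 7 (1-based): 5 of 7.
Identical positions: 2/7 = 28.57% → 29%.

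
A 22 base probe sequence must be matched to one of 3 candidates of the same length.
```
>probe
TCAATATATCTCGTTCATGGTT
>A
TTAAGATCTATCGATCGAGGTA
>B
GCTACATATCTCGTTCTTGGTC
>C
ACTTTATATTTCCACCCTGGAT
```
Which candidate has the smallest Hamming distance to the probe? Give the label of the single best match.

B

A differs at 8 bases; B differs at 5 bases; C differs at 9 bases. The closest is B.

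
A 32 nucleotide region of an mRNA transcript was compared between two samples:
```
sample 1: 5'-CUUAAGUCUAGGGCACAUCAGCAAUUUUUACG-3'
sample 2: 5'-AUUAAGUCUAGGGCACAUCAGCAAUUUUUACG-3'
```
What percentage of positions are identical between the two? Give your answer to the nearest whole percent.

Mismatch at position 1 (1-based): 1 of 32.
Identical positions: 31/32 = 96.88% → 97%.

97%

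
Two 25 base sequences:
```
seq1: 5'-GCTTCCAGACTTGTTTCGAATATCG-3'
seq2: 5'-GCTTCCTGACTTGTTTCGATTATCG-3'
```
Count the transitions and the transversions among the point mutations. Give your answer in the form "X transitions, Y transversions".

Mismatches (1-based):
position 7: A→T (purine→pyrimidine, transversion)
position 20: A→T (purine→pyrimidine, transversion)

0 transitions, 2 transversions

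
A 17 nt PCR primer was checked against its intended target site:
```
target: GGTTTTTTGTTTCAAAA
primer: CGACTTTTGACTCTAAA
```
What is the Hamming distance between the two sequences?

6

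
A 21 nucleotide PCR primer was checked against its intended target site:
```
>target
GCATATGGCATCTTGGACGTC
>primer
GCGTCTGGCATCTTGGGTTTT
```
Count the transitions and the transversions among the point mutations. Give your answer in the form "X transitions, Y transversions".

4 transitions, 2 transversions

Mismatches (1-based):
base 3: A→G (purine→purine, transition)
base 5: A→C (purine→pyrimidine, transversion)
base 17: A→G (purine→purine, transition)
base 18: C→T (pyrimidine→pyrimidine, transition)
base 19: G→T (purine→pyrimidine, transversion)
base 21: C→T (pyrimidine→pyrimidine, transition)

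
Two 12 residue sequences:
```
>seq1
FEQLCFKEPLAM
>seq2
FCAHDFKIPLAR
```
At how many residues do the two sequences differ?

Comparing position by position, 6 residues differ: 2 (E/C), 3 (Q/A), 4 (L/H), 5 (C/D), 8 (E/I), 12 (M/R).

6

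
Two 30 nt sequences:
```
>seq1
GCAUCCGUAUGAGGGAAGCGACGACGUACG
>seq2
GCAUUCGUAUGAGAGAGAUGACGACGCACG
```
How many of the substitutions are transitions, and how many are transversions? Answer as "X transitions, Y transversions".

6 transitions, 0 transversions

Transitions (purine↔purine or pyrimidine↔pyrimidine): 5 C→U, 14 G→A, 17 A→G, 18 G→A, 19 C→U, 27 U→C.
Transversions (purine↔pyrimidine): none.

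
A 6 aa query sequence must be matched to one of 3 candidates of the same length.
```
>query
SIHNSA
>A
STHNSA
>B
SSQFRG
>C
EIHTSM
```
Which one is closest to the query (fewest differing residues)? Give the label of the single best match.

A differs at 1 residue; B differs at 5 residues; C differs at 3 residues. The closest is A.

A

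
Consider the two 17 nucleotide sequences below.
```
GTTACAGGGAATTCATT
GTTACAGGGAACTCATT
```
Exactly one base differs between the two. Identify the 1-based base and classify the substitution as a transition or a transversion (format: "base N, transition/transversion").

Base 12 changes T→C. T is a pyrimidine and C is a pyrimidine, so this is a transition.

base 12, transition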